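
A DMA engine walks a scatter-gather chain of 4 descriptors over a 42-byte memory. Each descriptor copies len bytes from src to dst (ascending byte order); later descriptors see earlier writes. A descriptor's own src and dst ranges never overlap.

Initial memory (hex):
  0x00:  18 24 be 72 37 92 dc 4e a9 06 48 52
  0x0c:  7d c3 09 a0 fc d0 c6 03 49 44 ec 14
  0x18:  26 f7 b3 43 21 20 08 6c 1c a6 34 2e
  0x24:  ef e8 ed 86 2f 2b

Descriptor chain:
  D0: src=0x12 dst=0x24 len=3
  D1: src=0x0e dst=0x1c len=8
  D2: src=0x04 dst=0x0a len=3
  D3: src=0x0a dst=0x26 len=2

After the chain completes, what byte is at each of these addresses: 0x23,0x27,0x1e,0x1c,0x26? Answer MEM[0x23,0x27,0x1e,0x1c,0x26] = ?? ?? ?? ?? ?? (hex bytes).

  after D0: wrote 3B at 0x24 = c60349
  after D1: wrote 8B at 0x1c = 09a0fcd0c6034944
  after D2: wrote 3B at 0x0a = 3792dc
  after D3: wrote 2B at 0x26 = 3792
query mem[0x23]=0x44, mem[0x27]=0x92, mem[0x1e]=0xfc, mem[0x1c]=0x09, mem[0x26]=0x37

MEM[0x23,0x27,0x1e,0x1c,0x26] = 44 92 fc 09 37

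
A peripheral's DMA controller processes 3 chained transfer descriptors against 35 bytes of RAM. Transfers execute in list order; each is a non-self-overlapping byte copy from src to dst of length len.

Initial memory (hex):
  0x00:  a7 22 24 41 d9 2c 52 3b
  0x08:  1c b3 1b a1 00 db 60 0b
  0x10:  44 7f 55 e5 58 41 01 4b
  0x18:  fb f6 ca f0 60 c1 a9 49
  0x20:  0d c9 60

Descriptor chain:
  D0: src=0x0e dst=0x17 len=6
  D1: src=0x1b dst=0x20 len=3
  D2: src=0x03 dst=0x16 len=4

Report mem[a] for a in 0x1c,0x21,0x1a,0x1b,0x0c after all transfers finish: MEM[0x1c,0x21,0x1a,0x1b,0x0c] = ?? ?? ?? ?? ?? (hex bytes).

  after D0: wrote 6B at 0x17 = 600b447f55e5
  after D1: wrote 3B at 0x20 = 55e5c1
  after D2: wrote 4B at 0x16 = 41d92c52
query mem[0x1c]=0xe5, mem[0x21]=0xe5, mem[0x1a]=0x7f, mem[0x1b]=0x55, mem[0x0c]=0x00

MEM[0x1c,0x21,0x1a,0x1b,0x0c] = e5 e5 7f 55 00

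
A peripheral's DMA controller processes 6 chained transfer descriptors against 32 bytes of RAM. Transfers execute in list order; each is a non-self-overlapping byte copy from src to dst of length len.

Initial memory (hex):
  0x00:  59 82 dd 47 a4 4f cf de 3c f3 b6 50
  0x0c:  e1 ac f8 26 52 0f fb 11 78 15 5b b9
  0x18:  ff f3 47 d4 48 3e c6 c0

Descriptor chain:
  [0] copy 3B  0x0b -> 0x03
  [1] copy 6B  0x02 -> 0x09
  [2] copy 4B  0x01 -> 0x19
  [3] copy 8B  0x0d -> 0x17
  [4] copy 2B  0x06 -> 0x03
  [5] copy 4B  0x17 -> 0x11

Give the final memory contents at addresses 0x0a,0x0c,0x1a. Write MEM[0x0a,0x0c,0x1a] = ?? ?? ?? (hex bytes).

MEM[0x0a,0x0c,0x1a] = 50 ac 52

  after D0: wrote 3B at 0x03 = 50e1ac
  after D1: wrote 6B at 0x09 = dd50e1accfde
  after D2: wrote 4B at 0x19 = 82dd50e1
  after D3: wrote 8B at 0x17 = cfde26520ffb1178
  after D4: wrote 2B at 0x03 = cfde
  after D5: wrote 4B at 0x11 = cfde2652
query mem[0x0a]=0x50, mem[0x0c]=0xac, mem[0x1a]=0x52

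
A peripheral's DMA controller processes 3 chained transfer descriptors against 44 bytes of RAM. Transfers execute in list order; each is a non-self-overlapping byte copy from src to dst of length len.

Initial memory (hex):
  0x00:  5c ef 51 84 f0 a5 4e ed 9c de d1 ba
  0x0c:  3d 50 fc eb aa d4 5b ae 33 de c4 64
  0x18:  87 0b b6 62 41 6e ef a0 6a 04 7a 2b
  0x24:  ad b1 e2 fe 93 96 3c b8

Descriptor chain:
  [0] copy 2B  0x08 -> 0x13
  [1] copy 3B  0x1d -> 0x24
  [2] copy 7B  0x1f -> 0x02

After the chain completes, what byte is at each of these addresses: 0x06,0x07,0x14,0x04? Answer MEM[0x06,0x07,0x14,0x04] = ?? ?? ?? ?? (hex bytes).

MEM[0x06,0x07,0x14,0x04] = 2b 6e de 04

#0 dst[0x13+2] := {0x9c,0xde}
#1 dst[0x24+3] := {0x6e,0xef,0xa0}
#2 dst[0x02+7] := {0xa0,0x6a,0x04,0x7a,0x2b,0x6e,0xef}
query mem[0x06]=0x2b, mem[0x07]=0x6e, mem[0x14]=0xde, mem[0x04]=0x04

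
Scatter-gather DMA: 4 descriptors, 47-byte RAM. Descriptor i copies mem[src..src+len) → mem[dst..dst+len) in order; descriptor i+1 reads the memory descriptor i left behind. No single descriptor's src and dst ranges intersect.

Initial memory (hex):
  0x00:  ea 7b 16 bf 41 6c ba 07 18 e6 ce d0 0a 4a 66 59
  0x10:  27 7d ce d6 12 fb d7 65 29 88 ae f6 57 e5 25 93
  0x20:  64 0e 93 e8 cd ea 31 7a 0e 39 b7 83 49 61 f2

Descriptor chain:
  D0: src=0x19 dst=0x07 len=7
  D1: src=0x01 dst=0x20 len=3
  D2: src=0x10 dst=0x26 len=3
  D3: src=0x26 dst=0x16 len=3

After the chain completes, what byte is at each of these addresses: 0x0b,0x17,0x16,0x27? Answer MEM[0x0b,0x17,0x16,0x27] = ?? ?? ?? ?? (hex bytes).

#0 dst[0x07+7] := {0x88,0xae,0xf6,0x57,0xe5,0x25,0x93}
#1 dst[0x20+3] := {0x7b,0x16,0xbf}
#2 dst[0x26+3] := {0x27,0x7d,0xce}
#3 dst[0x16+3] := {0x27,0x7d,0xce}
query mem[0x0b]=0xe5, mem[0x17]=0x7d, mem[0x16]=0x27, mem[0x27]=0x7d

MEM[0x0b,0x17,0x16,0x27] = e5 7d 27 7d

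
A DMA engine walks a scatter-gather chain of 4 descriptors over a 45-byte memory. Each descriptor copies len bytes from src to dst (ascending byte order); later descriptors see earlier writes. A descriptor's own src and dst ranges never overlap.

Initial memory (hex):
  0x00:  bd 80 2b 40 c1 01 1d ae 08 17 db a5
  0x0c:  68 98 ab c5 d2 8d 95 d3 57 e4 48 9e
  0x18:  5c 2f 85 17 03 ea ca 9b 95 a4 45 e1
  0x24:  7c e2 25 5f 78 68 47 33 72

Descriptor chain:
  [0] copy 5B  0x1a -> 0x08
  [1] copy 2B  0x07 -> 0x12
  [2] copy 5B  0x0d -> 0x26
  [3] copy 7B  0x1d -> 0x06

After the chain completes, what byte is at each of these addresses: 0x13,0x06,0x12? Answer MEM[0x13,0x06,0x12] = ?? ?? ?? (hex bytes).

MEM[0x13,0x06,0x12] = 85 ea ae

[0] 0x1a->0x08 len=5 : 85 17 03 ea ca
[1] 0x07->0x12 len=2 : ae 85
[2] 0x0d->0x26 len=5 : 98 ab c5 d2 8d
[3] 0x1d->0x06 len=7 : ea ca 9b 95 a4 45 e1
query mem[0x13]=0x85, mem[0x06]=0xea, mem[0x12]=0xae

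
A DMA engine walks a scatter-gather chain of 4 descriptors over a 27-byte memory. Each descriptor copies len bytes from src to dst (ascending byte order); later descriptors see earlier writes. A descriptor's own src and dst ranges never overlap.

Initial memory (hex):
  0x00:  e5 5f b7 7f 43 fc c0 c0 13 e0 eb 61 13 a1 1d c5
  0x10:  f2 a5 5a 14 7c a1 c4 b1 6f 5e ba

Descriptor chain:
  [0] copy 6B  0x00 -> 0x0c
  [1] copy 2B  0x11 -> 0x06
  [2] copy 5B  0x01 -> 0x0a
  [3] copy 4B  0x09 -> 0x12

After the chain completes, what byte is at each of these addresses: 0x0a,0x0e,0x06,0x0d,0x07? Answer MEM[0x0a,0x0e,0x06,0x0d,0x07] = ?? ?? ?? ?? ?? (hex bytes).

MEM[0x0a,0x0e,0x06,0x0d,0x07] = 5f fc fc 43 5a

[0] 0x00->0x0c len=6 : e5 5f b7 7f 43 fc
[1] 0x11->0x06 len=2 : fc 5a
[2] 0x01->0x0a len=5 : 5f b7 7f 43 fc
[3] 0x09->0x12 len=4 : e0 5f b7 7f
query mem[0x0a]=0x5f, mem[0x0e]=0xfc, mem[0x06]=0xfc, mem[0x0d]=0x43, mem[0x07]=0x5a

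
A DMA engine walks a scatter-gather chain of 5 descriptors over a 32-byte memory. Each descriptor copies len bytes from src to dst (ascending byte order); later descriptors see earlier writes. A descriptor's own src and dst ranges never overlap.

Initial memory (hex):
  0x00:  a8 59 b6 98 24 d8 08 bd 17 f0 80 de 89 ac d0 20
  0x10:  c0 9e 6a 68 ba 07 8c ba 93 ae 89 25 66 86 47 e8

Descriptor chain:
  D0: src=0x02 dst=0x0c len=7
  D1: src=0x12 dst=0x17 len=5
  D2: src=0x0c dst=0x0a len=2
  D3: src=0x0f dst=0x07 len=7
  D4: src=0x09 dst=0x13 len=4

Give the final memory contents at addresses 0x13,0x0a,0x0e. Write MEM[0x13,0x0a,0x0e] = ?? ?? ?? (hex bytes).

MEM[0x13,0x0a,0x0e] = bd 17 24

D0: mem[0x0c..0x12] <- [b6 98 24 d8 08 bd 17]
D1: mem[0x17..0x1b] <- [17 68 ba 07 8c]
D2: mem[0x0a..0x0b] <- [b6 98]
D3: mem[0x07..0x0d] <- [d8 08 bd 17 68 ba 07]
D4: mem[0x13..0x16] <- [bd 17 68 ba]
query mem[0x13]=0xbd, mem[0x0a]=0x17, mem[0x0e]=0x24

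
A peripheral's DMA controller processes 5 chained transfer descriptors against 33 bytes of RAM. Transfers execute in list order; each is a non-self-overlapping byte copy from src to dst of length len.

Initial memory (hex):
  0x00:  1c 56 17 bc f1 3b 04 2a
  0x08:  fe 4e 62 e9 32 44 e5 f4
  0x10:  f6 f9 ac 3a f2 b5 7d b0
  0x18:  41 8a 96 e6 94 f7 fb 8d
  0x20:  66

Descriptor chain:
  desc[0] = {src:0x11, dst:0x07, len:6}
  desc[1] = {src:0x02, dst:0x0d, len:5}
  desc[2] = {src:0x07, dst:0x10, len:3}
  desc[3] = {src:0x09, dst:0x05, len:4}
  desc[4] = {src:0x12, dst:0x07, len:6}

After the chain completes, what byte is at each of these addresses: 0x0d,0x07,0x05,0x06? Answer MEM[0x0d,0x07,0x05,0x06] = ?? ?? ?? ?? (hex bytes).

[0] 0x11->0x07 len=6 : f9 ac 3a f2 b5 7d
[1] 0x02->0x0d len=5 : 17 bc f1 3b 04
[2] 0x07->0x10 len=3 : f9 ac 3a
[3] 0x09->0x05 len=4 : 3a f2 b5 7d
[4] 0x12->0x07 len=6 : 3a 3a f2 b5 7d b0
query mem[0x0d]=0x17, mem[0x07]=0x3a, mem[0x05]=0x3a, mem[0x06]=0xf2

MEM[0x0d,0x07,0x05,0x06] = 17 3a 3a f2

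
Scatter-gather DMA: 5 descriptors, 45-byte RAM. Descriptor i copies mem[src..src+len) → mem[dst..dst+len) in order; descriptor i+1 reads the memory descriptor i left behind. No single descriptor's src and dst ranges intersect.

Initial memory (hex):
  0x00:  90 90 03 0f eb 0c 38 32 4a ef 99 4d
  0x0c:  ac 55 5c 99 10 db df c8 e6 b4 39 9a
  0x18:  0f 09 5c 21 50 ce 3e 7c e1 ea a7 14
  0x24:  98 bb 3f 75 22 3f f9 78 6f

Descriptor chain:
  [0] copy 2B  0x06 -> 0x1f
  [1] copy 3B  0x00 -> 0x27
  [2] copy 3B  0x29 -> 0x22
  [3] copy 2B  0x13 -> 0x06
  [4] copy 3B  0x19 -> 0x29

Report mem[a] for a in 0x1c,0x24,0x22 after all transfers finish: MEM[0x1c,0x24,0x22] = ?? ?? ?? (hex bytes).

MEM[0x1c,0x24,0x22] = 50 78 03

#0 dst[0x1f+2] := {0x38,0x32}
#1 dst[0x27+3] := {0x90,0x90,0x03}
#2 dst[0x22+3] := {0x03,0xf9,0x78}
#3 dst[0x06+2] := {0xc8,0xe6}
#4 dst[0x29+3] := {0x09,0x5c,0x21}
query mem[0x1c]=0x50, mem[0x24]=0x78, mem[0x22]=0x03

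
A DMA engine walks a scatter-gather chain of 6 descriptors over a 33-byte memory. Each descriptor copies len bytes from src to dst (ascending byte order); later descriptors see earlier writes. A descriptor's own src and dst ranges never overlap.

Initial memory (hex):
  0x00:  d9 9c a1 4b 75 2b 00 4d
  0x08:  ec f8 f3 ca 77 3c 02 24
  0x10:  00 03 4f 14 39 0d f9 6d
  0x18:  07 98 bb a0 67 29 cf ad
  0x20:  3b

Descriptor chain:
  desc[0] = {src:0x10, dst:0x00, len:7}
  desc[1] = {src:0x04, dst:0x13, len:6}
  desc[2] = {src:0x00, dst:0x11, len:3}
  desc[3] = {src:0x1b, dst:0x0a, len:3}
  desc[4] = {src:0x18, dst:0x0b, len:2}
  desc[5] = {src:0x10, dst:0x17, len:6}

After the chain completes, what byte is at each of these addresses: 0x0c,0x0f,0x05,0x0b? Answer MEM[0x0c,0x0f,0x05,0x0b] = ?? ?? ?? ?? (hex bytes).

D0: mem[0x00..0x06] <- [00 03 4f 14 39 0d f9]
D1: mem[0x13..0x18] <- [39 0d f9 4d ec f8]
D2: mem[0x11..0x13] <- [00 03 4f]
D3: mem[0x0a..0x0c] <- [a0 67 29]
D4: mem[0x0b..0x0c] <- [f8 98]
D5: mem[0x17..0x1c] <- [00 00 03 4f 0d f9]
query mem[0x0c]=0x98, mem[0x0f]=0x24, mem[0x05]=0x0d, mem[0x0b]=0xf8

MEM[0x0c,0x0f,0x05,0x0b] = 98 24 0d f8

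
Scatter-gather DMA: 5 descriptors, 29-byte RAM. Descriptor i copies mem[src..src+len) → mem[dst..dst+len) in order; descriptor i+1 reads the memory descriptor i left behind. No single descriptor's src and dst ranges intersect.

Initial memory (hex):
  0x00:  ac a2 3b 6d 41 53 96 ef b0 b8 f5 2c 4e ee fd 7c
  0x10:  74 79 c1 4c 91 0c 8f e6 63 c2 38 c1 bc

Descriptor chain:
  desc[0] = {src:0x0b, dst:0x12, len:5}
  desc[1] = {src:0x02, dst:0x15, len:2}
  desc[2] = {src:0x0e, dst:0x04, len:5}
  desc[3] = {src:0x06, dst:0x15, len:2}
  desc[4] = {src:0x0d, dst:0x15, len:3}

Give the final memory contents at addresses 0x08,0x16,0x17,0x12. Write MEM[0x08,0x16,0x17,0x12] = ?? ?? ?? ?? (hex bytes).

MEM[0x08,0x16,0x17,0x12] = 2c fd 7c 2c

[0] 0x0b->0x12 len=5 : 2c 4e ee fd 7c
[1] 0x02->0x15 len=2 : 3b 6d
[2] 0x0e->0x04 len=5 : fd 7c 74 79 2c
[3] 0x06->0x15 len=2 : 74 79
[4] 0x0d->0x15 len=3 : ee fd 7c
query mem[0x08]=0x2c, mem[0x16]=0xfd, mem[0x17]=0x7c, mem[0x12]=0x2c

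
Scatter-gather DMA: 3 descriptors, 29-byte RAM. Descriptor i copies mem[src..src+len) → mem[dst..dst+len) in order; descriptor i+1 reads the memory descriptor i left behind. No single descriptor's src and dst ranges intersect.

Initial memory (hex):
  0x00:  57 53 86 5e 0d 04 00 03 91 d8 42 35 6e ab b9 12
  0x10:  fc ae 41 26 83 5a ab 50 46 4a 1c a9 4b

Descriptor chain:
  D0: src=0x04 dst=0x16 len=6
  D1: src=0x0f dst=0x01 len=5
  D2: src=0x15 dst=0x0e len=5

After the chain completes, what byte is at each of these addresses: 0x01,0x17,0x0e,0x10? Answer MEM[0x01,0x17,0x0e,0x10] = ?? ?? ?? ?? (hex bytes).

MEM[0x01,0x17,0x0e,0x10] = 12 04 5a 04

#0 dst[0x16+6] := {0x0d,0x04,0x00,0x03,0x91,0xd8}
#1 dst[0x01+5] := {0x12,0xfc,0xae,0x41,0x26}
#2 dst[0x0e+5] := {0x5a,0x0d,0x04,0x00,0x03}
query mem[0x01]=0x12, mem[0x17]=0x04, mem[0x0e]=0x5a, mem[0x10]=0x04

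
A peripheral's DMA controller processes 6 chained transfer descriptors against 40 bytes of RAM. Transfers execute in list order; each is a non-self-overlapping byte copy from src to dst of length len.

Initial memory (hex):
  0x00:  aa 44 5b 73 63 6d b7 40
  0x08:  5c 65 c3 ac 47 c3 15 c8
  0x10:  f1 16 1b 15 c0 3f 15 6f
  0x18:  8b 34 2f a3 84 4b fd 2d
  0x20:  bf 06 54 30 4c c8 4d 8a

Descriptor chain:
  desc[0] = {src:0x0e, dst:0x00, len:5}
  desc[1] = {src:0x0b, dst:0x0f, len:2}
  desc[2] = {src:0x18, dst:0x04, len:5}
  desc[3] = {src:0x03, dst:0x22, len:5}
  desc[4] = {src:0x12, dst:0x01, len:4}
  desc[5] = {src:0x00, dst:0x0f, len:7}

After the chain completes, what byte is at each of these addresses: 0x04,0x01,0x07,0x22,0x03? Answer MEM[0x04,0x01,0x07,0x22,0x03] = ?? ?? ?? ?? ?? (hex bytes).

D0: mem[0x00..0x04] <- [15 c8 f1 16 1b]
D1: mem[0x0f..0x10] <- [ac 47]
D2: mem[0x04..0x08] <- [8b 34 2f a3 84]
D3: mem[0x22..0x26] <- [16 8b 34 2f a3]
D4: mem[0x01..0x04] <- [1b 15 c0 3f]
D5: mem[0x0f..0x15] <- [15 1b 15 c0 3f 34 2f]
query mem[0x04]=0x3f, mem[0x01]=0x1b, mem[0x07]=0xa3, mem[0x22]=0x16, mem[0x03]=0xc0

MEM[0x04,0x01,0x07,0x22,0x03] = 3f 1b a3 16 c0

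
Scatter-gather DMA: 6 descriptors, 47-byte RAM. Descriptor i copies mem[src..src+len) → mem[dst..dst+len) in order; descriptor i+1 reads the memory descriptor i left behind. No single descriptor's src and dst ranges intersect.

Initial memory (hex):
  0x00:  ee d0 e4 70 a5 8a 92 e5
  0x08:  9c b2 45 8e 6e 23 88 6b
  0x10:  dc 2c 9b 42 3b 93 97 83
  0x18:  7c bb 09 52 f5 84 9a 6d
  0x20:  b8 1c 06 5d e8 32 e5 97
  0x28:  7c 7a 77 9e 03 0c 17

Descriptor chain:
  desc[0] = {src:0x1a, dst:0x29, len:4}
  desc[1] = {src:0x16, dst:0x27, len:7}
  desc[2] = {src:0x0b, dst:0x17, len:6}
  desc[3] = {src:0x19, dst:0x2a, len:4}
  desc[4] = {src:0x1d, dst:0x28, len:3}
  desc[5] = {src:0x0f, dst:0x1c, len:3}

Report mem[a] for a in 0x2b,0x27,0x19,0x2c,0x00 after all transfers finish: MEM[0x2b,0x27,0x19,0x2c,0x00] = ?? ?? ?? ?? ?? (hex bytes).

[0] 0x1a->0x29 len=4 : 09 52 f5 84
[1] 0x16->0x27 len=7 : 97 83 7c bb 09 52 f5
[2] 0x0b->0x17 len=6 : 8e 6e 23 88 6b dc
[3] 0x19->0x2a len=4 : 23 88 6b dc
[4] 0x1d->0x28 len=3 : 84 9a 6d
[5] 0x0f->0x1c len=3 : 6b dc 2c
query mem[0x2b]=0x88, mem[0x27]=0x97, mem[0x19]=0x23, mem[0x2c]=0x6b, mem[0x00]=0xee

MEM[0x2b,0x27,0x19,0x2c,0x00] = 88 97 23 6b ee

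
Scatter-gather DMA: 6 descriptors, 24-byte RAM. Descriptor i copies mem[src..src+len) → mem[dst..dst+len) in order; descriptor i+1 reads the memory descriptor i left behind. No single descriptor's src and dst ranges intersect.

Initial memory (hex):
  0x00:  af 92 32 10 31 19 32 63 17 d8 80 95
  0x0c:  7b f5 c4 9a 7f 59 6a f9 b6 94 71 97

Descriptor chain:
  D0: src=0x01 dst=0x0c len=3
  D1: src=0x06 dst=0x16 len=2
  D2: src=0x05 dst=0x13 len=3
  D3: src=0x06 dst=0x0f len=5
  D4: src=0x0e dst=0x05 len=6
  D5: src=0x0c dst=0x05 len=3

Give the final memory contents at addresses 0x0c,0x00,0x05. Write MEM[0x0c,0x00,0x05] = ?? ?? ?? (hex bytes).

#0 dst[0x0c+3] := {0x92,0x32,0x10}
#1 dst[0x16+2] := {0x32,0x63}
#2 dst[0x13+3] := {0x19,0x32,0x63}
#3 dst[0x0f+5] := {0x32,0x63,0x17,0xd8,0x80}
#4 dst[0x05+6] := {0x10,0x32,0x63,0x17,0xd8,0x80}
#5 dst[0x05+3] := {0x92,0x32,0x10}
query mem[0x0c]=0x92, mem[0x00]=0xaf, mem[0x05]=0x92

MEM[0x0c,0x00,0x05] = 92 af 92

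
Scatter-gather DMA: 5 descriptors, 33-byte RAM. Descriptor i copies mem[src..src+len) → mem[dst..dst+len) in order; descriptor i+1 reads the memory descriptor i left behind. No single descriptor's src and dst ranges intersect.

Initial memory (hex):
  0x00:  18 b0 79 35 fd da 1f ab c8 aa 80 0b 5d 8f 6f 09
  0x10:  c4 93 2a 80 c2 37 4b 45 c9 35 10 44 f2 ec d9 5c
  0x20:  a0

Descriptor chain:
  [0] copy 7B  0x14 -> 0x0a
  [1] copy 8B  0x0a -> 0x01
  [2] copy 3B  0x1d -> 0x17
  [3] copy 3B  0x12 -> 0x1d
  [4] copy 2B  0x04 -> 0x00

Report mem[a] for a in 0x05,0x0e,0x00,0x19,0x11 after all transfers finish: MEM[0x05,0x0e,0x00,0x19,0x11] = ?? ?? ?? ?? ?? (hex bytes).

MEM[0x05,0x0e,0x00,0x19,0x11] = c9 c9 45 5c 93

D0: mem[0x0a..0x10] <- [c2 37 4b 45 c9 35 10]
D1: mem[0x01..0x08] <- [c2 37 4b 45 c9 35 10 93]
D2: mem[0x17..0x19] <- [ec d9 5c]
D3: mem[0x1d..0x1f] <- [2a 80 c2]
D4: mem[0x00..0x01] <- [45 c9]
query mem[0x05]=0xc9, mem[0x0e]=0xc9, mem[0x00]=0x45, mem[0x19]=0x5c, mem[0x11]=0x93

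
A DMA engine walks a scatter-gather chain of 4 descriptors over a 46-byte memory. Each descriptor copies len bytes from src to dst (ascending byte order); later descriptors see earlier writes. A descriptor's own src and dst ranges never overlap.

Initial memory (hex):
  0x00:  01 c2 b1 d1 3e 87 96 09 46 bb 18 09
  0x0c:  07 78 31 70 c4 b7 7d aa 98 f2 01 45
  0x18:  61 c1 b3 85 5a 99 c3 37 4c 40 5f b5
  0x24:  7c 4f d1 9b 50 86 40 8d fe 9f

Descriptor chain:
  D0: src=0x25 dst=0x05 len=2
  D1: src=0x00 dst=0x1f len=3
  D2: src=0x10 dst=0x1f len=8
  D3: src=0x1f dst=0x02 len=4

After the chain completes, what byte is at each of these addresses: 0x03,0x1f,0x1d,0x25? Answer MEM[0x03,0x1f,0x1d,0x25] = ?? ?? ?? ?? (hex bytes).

D0: mem[0x05..0x06] <- [4f d1]
D1: mem[0x1f..0x21] <- [01 c2 b1]
D2: mem[0x1f..0x26] <- [c4 b7 7d aa 98 f2 01 45]
D3: mem[0x02..0x05] <- [c4 b7 7d aa]
query mem[0x03]=0xb7, mem[0x1f]=0xc4, mem[0x1d]=0x99, mem[0x25]=0x01

MEM[0x03,0x1f,0x1d,0x25] = b7 c4 99 01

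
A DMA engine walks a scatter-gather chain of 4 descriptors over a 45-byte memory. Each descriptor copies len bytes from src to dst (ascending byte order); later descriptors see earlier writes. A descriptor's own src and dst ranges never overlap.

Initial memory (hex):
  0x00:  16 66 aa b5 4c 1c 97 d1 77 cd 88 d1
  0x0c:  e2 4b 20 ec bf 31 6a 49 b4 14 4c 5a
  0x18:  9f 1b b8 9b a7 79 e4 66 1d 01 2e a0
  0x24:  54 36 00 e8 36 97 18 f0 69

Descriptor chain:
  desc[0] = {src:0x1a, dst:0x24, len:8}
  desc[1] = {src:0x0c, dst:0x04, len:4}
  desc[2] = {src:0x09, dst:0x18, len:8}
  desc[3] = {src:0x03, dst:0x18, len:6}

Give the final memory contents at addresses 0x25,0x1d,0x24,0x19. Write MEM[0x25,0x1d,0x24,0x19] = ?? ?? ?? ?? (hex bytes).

MEM[0x25,0x1d,0x24,0x19] = 9b 77 b8 e2

[0] 0x1a->0x24 len=8 : b8 9b a7 79 e4 66 1d 01
[1] 0x0c->0x04 len=4 : e2 4b 20 ec
[2] 0x09->0x18 len=8 : cd 88 d1 e2 4b 20 ec bf
[3] 0x03->0x18 len=6 : b5 e2 4b 20 ec 77
query mem[0x25]=0x9b, mem[0x1d]=0x77, mem[0x24]=0xb8, mem[0x19]=0xe2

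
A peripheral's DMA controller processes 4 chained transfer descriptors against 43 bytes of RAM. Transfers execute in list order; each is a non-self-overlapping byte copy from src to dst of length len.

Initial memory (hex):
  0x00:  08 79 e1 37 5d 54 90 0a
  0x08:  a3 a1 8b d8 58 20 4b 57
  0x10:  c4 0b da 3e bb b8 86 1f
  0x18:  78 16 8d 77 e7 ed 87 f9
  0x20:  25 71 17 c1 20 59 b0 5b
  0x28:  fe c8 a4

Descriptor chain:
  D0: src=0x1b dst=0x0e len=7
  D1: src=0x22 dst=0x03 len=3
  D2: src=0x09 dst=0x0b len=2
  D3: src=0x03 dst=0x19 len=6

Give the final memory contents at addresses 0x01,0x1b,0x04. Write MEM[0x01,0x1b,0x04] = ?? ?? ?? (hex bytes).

MEM[0x01,0x1b,0x04] = 79 20 c1

D0: mem[0x0e..0x14] <- [77 e7 ed 87 f9 25 71]
D1: mem[0x03..0x05] <- [17 c1 20]
D2: mem[0x0b..0x0c] <- [a1 8b]
D3: mem[0x19..0x1e] <- [17 c1 20 90 0a a3]
query mem[0x01]=0x79, mem[0x1b]=0x20, mem[0x04]=0xc1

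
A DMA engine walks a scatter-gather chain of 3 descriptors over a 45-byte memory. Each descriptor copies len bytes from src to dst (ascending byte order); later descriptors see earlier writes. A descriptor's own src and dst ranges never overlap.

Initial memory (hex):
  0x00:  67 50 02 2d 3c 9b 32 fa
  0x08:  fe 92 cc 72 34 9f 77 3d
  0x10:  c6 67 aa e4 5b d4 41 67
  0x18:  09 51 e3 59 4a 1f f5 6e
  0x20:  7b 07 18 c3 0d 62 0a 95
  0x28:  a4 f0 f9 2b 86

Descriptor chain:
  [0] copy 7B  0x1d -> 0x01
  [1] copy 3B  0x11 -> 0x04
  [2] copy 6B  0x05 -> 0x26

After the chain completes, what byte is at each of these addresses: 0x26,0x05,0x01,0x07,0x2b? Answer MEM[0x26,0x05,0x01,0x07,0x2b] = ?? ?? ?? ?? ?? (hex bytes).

  after D0: wrote 7B at 0x01 = 1ff56e7b0718c3
  after D1: wrote 3B at 0x04 = 67aae4
  after D2: wrote 6B at 0x26 = aae4c3fe92cc
query mem[0x26]=0xaa, mem[0x05]=0xaa, mem[0x01]=0x1f, mem[0x07]=0xc3, mem[0x2b]=0xcc

MEM[0x26,0x05,0x01,0x07,0x2b] = aa aa 1f c3 cc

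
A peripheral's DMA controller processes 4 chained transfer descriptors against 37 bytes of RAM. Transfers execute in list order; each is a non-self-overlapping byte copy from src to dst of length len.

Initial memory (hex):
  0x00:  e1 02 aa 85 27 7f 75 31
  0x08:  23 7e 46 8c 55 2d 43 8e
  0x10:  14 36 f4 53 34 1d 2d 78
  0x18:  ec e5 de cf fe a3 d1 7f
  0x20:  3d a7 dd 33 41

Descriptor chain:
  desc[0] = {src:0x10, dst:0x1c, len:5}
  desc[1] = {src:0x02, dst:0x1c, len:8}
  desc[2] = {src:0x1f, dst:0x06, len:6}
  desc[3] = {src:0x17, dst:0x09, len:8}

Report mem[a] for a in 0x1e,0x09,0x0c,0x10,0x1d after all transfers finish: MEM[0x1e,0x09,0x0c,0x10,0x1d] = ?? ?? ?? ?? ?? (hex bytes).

D0: mem[0x1c..0x20] <- [14 36 f4 53 34]
D1: mem[0x1c..0x23] <- [aa 85 27 7f 75 31 23 7e]
D2: mem[0x06..0x0b] <- [7f 75 31 23 7e 41]
D3: mem[0x09..0x10] <- [78 ec e5 de cf aa 85 27]
query mem[0x1e]=0x27, mem[0x09]=0x78, mem[0x0c]=0xde, mem[0x10]=0x27, mem[0x1d]=0x85

MEM[0x1e,0x09,0x0c,0x10,0x1d] = 27 78 de 27 85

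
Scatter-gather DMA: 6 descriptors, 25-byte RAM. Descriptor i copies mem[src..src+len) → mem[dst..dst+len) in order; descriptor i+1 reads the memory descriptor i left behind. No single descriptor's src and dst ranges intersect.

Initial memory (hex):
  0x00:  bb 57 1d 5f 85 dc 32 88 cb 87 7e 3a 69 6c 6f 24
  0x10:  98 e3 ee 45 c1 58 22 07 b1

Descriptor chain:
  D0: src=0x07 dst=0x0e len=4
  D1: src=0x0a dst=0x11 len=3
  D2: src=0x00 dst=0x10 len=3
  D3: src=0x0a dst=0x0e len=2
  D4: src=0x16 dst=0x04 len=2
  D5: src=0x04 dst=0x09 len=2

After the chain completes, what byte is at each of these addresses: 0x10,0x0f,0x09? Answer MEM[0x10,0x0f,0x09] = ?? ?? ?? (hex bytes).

MEM[0x10,0x0f,0x09] = bb 3a 22

D0: mem[0x0e..0x11] <- [88 cb 87 7e]
D1: mem[0x11..0x13] <- [7e 3a 69]
D2: mem[0x10..0x12] <- [bb 57 1d]
D3: mem[0x0e..0x0f] <- [7e 3a]
D4: mem[0x04..0x05] <- [22 07]
D5: mem[0x09..0x0a] <- [22 07]
query mem[0x10]=0xbb, mem[0x0f]=0x3a, mem[0x09]=0x22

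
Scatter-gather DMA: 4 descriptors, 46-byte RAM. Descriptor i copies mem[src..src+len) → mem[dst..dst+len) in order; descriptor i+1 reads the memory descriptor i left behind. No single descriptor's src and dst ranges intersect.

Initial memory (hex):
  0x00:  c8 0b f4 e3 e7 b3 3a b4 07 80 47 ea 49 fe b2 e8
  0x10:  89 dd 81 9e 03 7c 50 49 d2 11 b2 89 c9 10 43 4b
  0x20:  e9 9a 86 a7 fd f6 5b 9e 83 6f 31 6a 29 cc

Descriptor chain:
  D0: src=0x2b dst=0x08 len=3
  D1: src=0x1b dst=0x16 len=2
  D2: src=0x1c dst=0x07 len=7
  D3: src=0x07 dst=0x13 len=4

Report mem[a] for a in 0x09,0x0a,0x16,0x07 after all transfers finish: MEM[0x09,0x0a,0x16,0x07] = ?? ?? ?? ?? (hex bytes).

MEM[0x09,0x0a,0x16,0x07] = 43 4b 4b c9

D0: mem[0x08..0x0a] <- [6a 29 cc]
D1: mem[0x16..0x17] <- [89 c9]
D2: mem[0x07..0x0d] <- [c9 10 43 4b e9 9a 86]
D3: mem[0x13..0x16] <- [c9 10 43 4b]
query mem[0x09]=0x43, mem[0x0a]=0x4b, mem[0x16]=0x4b, mem[0x07]=0xc9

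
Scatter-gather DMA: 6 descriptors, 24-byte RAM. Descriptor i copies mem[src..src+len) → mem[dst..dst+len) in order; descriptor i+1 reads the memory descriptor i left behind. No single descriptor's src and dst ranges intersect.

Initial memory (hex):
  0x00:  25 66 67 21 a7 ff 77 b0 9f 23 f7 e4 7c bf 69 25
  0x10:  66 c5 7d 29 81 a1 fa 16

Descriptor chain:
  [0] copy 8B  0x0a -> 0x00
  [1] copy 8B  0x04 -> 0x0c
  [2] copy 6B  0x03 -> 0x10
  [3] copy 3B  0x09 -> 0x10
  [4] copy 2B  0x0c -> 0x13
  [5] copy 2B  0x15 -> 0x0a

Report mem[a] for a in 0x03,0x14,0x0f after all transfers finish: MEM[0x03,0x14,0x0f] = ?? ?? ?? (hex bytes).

MEM[0x03,0x14,0x0f] = bf 25 c5

[0] 0x0a->0x00 len=8 : f7 e4 7c bf 69 25 66 c5
[1] 0x04->0x0c len=8 : 69 25 66 c5 9f 23 f7 e4
[2] 0x03->0x10 len=6 : bf 69 25 66 c5 9f
[3] 0x09->0x10 len=3 : 23 f7 e4
[4] 0x0c->0x13 len=2 : 69 25
[5] 0x15->0x0a len=2 : 9f fa
query mem[0x03]=0xbf, mem[0x14]=0x25, mem[0x0f]=0xc5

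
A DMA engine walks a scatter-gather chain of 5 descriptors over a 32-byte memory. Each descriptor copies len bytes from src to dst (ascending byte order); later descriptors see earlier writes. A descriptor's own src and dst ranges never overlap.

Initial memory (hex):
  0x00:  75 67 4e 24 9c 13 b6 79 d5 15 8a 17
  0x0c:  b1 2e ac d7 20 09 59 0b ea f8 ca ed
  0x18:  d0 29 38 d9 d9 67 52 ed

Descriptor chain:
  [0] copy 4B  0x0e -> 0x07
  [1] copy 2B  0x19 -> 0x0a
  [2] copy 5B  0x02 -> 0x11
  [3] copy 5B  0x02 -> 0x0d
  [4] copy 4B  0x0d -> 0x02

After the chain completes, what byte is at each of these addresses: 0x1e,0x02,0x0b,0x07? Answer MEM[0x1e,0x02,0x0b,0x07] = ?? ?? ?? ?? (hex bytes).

#0 dst[0x07+4] := {0xac,0xd7,0x20,0x09}
#1 dst[0x0a+2] := {0x29,0x38}
#2 dst[0x11+5] := {0x4e,0x24,0x9c,0x13,0xb6}
#3 dst[0x0d+5] := {0x4e,0x24,0x9c,0x13,0xb6}
#4 dst[0x02+4] := {0x4e,0x24,0x9c,0x13}
query mem[0x1e]=0x52, mem[0x02]=0x4e, mem[0x0b]=0x38, mem[0x07]=0xac

MEM[0x1e,0x02,0x0b,0x07] = 52 4e 38 ac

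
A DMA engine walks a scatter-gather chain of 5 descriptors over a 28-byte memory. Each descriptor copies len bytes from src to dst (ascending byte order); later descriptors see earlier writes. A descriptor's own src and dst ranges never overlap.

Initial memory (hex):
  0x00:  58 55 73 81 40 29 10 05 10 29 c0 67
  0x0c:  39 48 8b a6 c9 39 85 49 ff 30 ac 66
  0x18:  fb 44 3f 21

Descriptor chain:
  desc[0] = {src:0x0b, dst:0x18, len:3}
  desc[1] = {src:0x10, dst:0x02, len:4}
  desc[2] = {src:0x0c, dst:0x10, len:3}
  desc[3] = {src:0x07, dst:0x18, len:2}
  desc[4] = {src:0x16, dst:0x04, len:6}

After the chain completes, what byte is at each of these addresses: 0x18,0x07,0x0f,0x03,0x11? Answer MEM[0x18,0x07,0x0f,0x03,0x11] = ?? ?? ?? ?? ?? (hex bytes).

  after D0: wrote 3B at 0x18 = 673948
  after D1: wrote 4B at 0x02 = c9398549
  after D2: wrote 3B at 0x10 = 39488b
  after D3: wrote 2B at 0x18 = 0510
  after D4: wrote 6B at 0x04 = ac6605104821
query mem[0x18]=0x05, mem[0x07]=0x10, mem[0x0f]=0xa6, mem[0x03]=0x39, mem[0x11]=0x48

MEM[0x18,0x07,0x0f,0x03,0x11] = 05 10 a6 39 48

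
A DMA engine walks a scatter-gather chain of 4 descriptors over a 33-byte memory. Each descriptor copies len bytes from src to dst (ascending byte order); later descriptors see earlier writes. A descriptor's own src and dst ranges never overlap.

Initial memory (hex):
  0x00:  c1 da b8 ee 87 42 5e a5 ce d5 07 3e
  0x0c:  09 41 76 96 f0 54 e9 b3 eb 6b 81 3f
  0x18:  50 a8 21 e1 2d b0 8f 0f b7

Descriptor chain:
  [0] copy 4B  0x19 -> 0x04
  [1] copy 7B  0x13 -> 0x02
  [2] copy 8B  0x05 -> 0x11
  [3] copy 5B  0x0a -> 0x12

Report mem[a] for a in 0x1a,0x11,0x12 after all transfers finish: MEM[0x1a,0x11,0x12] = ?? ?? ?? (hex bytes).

#0 dst[0x04+4] := {0xa8,0x21,0xe1,0x2d}
#1 dst[0x02+7] := {0xb3,0xeb,0x6b,0x81,0x3f,0x50,0xa8}
#2 dst[0x11+8] := {0x81,0x3f,0x50,0xa8,0xd5,0x07,0x3e,0x09}
#3 dst[0x12+5] := {0x07,0x3e,0x09,0x41,0x76}
query mem[0x1a]=0x21, mem[0x11]=0x81, mem[0x12]=0x07

MEM[0x1a,0x11,0x12] = 21 81 07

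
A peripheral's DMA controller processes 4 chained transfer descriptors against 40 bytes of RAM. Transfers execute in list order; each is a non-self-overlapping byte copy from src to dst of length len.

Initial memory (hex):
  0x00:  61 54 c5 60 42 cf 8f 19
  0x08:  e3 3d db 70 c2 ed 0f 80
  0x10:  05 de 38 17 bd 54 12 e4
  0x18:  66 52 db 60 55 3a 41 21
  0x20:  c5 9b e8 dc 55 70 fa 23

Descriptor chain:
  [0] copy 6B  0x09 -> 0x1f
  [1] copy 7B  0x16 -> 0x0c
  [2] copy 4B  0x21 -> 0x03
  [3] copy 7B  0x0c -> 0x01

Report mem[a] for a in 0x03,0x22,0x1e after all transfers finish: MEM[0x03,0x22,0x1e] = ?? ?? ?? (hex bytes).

[0] 0x09->0x1f len=6 : 3d db 70 c2 ed 0f
[1] 0x16->0x0c len=7 : 12 e4 66 52 db 60 55
[2] 0x21->0x03 len=4 : 70 c2 ed 0f
[3] 0x0c->0x01 len=7 : 12 e4 66 52 db 60 55
query mem[0x03]=0x66, mem[0x22]=0xc2, mem[0x1e]=0x41

MEM[0x03,0x22,0x1e] = 66 c2 41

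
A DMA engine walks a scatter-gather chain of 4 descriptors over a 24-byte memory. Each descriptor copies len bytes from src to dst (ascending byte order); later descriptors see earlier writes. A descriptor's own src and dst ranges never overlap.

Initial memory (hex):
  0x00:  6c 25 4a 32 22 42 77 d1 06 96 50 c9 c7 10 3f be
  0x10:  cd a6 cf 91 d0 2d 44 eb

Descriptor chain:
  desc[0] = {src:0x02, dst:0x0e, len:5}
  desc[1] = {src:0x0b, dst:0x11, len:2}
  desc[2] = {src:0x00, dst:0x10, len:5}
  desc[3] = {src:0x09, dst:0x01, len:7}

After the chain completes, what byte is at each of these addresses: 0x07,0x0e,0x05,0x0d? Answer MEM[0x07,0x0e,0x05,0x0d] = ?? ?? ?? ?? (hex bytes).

MEM[0x07,0x0e,0x05,0x0d] = 32 4a 10 10

D0: mem[0x0e..0x12] <- [4a 32 22 42 77]
D1: mem[0x11..0x12] <- [c9 c7]
D2: mem[0x10..0x14] <- [6c 25 4a 32 22]
D3: mem[0x01..0x07] <- [96 50 c9 c7 10 4a 32]
query mem[0x07]=0x32, mem[0x0e]=0x4a, mem[0x05]=0x10, mem[0x0d]=0x10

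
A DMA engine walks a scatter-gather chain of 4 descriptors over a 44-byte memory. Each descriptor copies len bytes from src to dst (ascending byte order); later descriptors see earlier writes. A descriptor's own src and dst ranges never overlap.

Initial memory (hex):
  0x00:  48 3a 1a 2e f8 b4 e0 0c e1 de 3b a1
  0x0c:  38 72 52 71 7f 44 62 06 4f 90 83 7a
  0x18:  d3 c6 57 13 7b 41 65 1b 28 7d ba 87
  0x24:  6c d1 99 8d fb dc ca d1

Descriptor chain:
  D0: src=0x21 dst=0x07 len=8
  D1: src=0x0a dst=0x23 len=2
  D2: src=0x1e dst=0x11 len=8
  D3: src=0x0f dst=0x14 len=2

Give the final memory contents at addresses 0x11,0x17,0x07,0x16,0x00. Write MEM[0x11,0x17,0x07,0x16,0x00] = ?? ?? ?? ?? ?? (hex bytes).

#0 dst[0x07+8] := {0x7d,0xba,0x87,0x6c,0xd1,0x99,0x8d,0xfb}
#1 dst[0x23+2] := {0x6c,0xd1}
#2 dst[0x11+8] := {0x65,0x1b,0x28,0x7d,0xba,0x6c,0xd1,0xd1}
#3 dst[0x14+2] := {0x71,0x7f}
query mem[0x11]=0x65, mem[0x17]=0xd1, mem[0x07]=0x7d, mem[0x16]=0x6c, mem[0x00]=0x48

MEM[0x11,0x17,0x07,0x16,0x00] = 65 d1 7d 6c 48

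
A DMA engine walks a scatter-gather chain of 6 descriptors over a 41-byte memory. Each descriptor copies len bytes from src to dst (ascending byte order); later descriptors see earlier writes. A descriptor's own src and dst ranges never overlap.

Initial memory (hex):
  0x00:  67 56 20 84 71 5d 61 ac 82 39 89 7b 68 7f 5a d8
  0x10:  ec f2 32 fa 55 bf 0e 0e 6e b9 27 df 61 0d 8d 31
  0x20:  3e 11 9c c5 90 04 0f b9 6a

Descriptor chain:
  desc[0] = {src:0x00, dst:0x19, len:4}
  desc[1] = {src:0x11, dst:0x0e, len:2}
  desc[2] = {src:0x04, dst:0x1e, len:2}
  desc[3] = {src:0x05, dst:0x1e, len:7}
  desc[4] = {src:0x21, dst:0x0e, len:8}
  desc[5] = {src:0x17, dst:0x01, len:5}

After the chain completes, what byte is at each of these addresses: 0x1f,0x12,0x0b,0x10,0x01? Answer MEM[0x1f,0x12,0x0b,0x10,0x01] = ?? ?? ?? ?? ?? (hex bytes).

#0 dst[0x19+4] := {0x67,0x56,0x20,0x84}
#1 dst[0x0e+2] := {0xf2,0x32}
#2 dst[0x1e+2] := {0x71,0x5d}
#3 dst[0x1e+7] := {0x5d,0x61,0xac,0x82,0x39,0x89,0x7b}
#4 dst[0x0e+8] := {0x82,0x39,0x89,0x7b,0x04,0x0f,0xb9,0x6a}
#5 dst[0x01+5] := {0x0e,0x6e,0x67,0x56,0x20}
query mem[0x1f]=0x61, mem[0x12]=0x04, mem[0x0b]=0x7b, mem[0x10]=0x89, mem[0x01]=0x0e

MEM[0x1f,0x12,0x0b,0x10,0x01] = 61 04 7b 89 0e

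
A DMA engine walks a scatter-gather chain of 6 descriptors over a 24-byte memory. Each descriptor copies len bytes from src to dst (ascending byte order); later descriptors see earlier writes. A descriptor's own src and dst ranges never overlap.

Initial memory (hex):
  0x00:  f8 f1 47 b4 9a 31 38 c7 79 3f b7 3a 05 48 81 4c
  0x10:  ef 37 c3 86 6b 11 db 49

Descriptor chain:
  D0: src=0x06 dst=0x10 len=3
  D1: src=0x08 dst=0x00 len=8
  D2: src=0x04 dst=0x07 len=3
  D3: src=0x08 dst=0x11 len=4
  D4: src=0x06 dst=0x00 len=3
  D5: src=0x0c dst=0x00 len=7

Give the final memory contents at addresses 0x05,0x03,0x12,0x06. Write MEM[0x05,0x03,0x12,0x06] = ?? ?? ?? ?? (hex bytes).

  after D0: wrote 3B at 0x10 = 38c779
  after D1: wrote 8B at 0x00 = 793fb73a0548814c
  after D2: wrote 3B at 0x07 = 054881
  after D3: wrote 4B at 0x11 = 4881b73a
  after D4: wrote 3B at 0x00 = 810548
  after D5: wrote 7B at 0x00 = 0548814c384881
query mem[0x05]=0x48, mem[0x03]=0x4c, mem[0x12]=0x81, mem[0x06]=0x81

MEM[0x05,0x03,0x12,0x06] = 48 4c 81 81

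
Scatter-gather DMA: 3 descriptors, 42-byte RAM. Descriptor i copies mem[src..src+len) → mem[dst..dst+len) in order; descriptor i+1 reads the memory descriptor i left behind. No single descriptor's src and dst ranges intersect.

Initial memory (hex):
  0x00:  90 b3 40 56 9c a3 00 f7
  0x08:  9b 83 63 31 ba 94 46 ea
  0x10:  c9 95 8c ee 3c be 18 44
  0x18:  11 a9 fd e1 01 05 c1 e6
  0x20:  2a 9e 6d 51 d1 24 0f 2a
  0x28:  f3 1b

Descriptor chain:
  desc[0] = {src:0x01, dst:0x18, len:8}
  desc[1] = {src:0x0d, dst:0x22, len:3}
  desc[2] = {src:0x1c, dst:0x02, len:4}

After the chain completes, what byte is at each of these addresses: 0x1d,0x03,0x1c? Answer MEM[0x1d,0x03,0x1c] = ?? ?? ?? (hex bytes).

MEM[0x1d,0x03,0x1c] = 00 00 a3

#0 dst[0x18+8] := {0xb3,0x40,0x56,0x9c,0xa3,0x00,0xf7,0x9b}
#1 dst[0x22+3] := {0x94,0x46,0xea}
#2 dst[0x02+4] := {0xa3,0x00,0xf7,0x9b}
query mem[0x1d]=0x00, mem[0x03]=0x00, mem[0x1c]=0xa3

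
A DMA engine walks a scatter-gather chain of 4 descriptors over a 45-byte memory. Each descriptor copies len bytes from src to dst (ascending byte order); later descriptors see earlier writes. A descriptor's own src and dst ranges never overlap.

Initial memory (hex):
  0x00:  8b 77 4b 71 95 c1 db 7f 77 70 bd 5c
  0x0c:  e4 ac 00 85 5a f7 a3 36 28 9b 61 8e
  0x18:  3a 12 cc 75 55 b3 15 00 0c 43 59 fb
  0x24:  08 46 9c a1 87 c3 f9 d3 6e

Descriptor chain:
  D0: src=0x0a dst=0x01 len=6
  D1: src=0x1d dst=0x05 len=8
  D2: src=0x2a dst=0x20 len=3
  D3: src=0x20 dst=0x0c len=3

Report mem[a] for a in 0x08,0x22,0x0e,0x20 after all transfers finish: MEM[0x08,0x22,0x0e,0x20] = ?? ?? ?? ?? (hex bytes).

MEM[0x08,0x22,0x0e,0x20] = 0c 6e 6e f9

#0 dst[0x01+6] := {0xbd,0x5c,0xe4,0xac,0x00,0x85}
#1 dst[0x05+8] := {0xb3,0x15,0x00,0x0c,0x43,0x59,0xfb,0x08}
#2 dst[0x20+3] := {0xf9,0xd3,0x6e}
#3 dst[0x0c+3] := {0xf9,0xd3,0x6e}
query mem[0x08]=0x0c, mem[0x22]=0x6e, mem[0x0e]=0x6e, mem[0x20]=0xf9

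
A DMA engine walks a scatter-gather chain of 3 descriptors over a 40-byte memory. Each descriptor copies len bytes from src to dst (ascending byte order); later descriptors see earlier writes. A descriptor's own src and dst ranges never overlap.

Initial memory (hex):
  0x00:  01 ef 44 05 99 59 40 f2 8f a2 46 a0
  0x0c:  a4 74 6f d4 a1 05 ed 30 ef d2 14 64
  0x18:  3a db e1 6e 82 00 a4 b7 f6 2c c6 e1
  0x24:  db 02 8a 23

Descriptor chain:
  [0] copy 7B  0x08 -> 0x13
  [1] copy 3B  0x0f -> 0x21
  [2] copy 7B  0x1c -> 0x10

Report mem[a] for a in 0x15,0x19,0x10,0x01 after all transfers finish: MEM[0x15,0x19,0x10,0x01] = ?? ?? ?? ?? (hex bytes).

D0: mem[0x13..0x19] <- [8f a2 46 a0 a4 74 6f]
D1: mem[0x21..0x23] <- [d4 a1 05]
D2: mem[0x10..0x16] <- [82 00 a4 b7 f6 d4 a1]
query mem[0x15]=0xd4, mem[0x19]=0x6f, mem[0x10]=0x82, mem[0x01]=0xef

MEM[0x15,0x19,0x10,0x01] = d4 6f 82 ef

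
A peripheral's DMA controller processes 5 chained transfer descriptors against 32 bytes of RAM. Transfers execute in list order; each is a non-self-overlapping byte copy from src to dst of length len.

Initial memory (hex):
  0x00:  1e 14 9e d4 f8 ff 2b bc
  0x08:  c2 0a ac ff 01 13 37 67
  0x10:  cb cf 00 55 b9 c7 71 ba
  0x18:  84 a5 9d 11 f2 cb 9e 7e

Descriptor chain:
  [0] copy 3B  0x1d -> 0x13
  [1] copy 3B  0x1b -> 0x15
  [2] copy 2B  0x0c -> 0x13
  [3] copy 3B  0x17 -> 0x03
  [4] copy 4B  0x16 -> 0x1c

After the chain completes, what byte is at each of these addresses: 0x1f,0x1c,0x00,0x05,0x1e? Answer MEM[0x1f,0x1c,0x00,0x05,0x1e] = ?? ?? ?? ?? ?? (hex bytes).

MEM[0x1f,0x1c,0x00,0x05,0x1e] = a5 f2 1e a5 84

#0 dst[0x13+3] := {0xcb,0x9e,0x7e}
#1 dst[0x15+3] := {0x11,0xf2,0xcb}
#2 dst[0x13+2] := {0x01,0x13}
#3 dst[0x03+3] := {0xcb,0x84,0xa5}
#4 dst[0x1c+4] := {0xf2,0xcb,0x84,0xa5}
query mem[0x1f]=0xa5, mem[0x1c]=0xf2, mem[0x00]=0x1e, mem[0x05]=0xa5, mem[0x1e]=0x84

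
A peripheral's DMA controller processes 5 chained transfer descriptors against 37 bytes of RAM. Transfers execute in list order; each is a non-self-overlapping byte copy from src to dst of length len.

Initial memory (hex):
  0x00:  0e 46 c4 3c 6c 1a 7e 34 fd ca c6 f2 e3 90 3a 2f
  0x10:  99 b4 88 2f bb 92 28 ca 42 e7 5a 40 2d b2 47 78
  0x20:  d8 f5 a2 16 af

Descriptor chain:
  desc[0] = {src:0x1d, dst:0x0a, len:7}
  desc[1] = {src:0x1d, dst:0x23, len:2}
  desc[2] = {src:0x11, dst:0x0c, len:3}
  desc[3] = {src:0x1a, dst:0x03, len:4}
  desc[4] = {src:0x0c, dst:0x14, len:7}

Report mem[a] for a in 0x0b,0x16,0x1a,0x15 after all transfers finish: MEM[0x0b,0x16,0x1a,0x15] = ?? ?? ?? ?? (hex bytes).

#0 dst[0x0a+7] := {0xb2,0x47,0x78,0xd8,0xf5,0xa2,0x16}
#1 dst[0x23+2] := {0xb2,0x47}
#2 dst[0x0c+3] := {0xb4,0x88,0x2f}
#3 dst[0x03+4] := {0x5a,0x40,0x2d,0xb2}
#4 dst[0x14+7] := {0xb4,0x88,0x2f,0xa2,0x16,0xb4,0x88}
query mem[0x0b]=0x47, mem[0x16]=0x2f, mem[0x1a]=0x88, mem[0x15]=0x88

MEM[0x0b,0x16,0x1a,0x15] = 47 2f 88 88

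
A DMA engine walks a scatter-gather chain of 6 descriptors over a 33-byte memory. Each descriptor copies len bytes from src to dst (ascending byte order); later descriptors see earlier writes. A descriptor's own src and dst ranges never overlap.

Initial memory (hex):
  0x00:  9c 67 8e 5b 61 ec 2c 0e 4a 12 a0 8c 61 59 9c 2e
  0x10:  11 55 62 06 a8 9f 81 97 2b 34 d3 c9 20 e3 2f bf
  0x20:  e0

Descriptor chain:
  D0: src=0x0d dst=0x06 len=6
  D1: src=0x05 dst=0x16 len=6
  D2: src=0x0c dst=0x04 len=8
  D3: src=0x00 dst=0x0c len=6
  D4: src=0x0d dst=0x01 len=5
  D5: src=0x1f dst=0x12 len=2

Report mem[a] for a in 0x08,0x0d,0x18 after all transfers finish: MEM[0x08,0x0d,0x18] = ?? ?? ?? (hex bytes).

D0: mem[0x06..0x0b] <- [59 9c 2e 11 55 62]
D1: mem[0x16..0x1b] <- [ec 59 9c 2e 11 55]
D2: mem[0x04..0x0b] <- [61 59 9c 2e 11 55 62 06]
D3: mem[0x0c..0x11] <- [9c 67 8e 5b 61 59]
D4: mem[0x01..0x05] <- [67 8e 5b 61 59]
D5: mem[0x12..0x13] <- [bf e0]
query mem[0x08]=0x11, mem[0x0d]=0x67, mem[0x18]=0x9c

MEM[0x08,0x0d,0x18] = 11 67 9c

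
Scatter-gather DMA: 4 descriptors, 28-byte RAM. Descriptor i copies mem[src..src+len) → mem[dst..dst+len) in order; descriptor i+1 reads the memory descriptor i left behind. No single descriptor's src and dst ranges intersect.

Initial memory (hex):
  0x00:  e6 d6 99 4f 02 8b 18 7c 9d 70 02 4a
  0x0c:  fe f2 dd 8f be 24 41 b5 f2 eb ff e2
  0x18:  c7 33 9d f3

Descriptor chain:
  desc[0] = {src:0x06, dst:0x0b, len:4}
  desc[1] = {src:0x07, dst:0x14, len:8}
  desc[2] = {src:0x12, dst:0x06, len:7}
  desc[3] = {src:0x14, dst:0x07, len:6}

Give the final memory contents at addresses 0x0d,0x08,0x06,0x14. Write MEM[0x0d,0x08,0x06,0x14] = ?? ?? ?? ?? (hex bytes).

MEM[0x0d,0x08,0x06,0x14] = 9d 9d 41 7c

#0 dst[0x0b+4] := {0x18,0x7c,0x9d,0x70}
#1 dst[0x14+8] := {0x7c,0x9d,0x70,0x02,0x18,0x7c,0x9d,0x70}
#2 dst[0x06+7] := {0x41,0xb5,0x7c,0x9d,0x70,0x02,0x18}
#3 dst[0x07+6] := {0x7c,0x9d,0x70,0x02,0x18,0x7c}
query mem[0x0d]=0x9d, mem[0x08]=0x9d, mem[0x06]=0x41, mem[0x14]=0x7c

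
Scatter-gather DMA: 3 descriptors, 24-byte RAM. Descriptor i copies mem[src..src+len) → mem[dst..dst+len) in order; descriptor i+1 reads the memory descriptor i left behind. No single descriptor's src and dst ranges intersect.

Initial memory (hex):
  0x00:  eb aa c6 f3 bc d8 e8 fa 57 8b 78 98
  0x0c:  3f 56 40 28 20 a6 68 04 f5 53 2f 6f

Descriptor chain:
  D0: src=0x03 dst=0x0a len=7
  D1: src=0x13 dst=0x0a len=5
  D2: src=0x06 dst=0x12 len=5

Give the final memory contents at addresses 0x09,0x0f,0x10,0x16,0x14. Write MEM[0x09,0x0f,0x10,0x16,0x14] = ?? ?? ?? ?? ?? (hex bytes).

MEM[0x09,0x0f,0x10,0x16,0x14] = 8b 57 8b 04 57

  after D0: wrote 7B at 0x0a = f3bcd8e8fa578b
  after D1: wrote 5B at 0x0a = 04f5532f6f
  after D2: wrote 5B at 0x12 = e8fa578b04
query mem[0x09]=0x8b, mem[0x0f]=0x57, mem[0x10]=0x8b, mem[0x16]=0x04, mem[0x14]=0x57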